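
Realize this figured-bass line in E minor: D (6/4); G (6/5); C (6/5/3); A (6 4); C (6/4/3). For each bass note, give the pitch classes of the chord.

D, G, B | G, B, D, E | C, E, G, A | A, D, F# | C, E, F#, A

D (6/4): D, G, B.
G (6/5/3): G, B, D, E.
C (6/5/3): C, E, G, A.
A (6/4): A, D, F#.
C (6/4/3): C, E, F#, A.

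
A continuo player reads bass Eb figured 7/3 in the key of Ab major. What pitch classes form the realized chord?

The written figures 7/3 are shorthand for 7/5/3: the 5 is implied.
A third above Eb in this key is G.
A fifth above Eb in this key is Bb.
A seventh above Eb in this key is Db.
Together with the bass Eb, this spells Eb dominant seventh in root position.

Eb, G, Bb, Db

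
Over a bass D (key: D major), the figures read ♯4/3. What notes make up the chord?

D, F#, G#, B

The written figures ♯4/3 are shorthand for 6/4/3: the 6 is implied.
A third above D in this key is F#.
A fourth above D in this key is G, raised to G# by the sharp.
A sixth above D in this key is B.
Together with the bass D, this spells G# half-diminished seventh in second inversion.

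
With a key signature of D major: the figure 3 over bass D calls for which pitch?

F#

Counting 2 letter steps above D lands on F; in D major, that letter is F#.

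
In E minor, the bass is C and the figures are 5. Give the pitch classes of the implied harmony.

C, E, G

The written figures 5 are shorthand for 5/3: the 3 is implied.
A third above C in this key is E.
A fifth above C in this key is G.
Together with the bass C, this spells C major in root position.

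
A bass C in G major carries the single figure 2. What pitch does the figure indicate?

Counting 1 letter step above C lands on D; in G major, that letter is D.

D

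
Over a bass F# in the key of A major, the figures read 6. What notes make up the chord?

F#, A, D

The written figures 6 are shorthand for 6/3: the 3 is implied.
A third above F# in this key is A.
A sixth above F# in this key is D.
Together with the bass F#, this spells D major in first inversion.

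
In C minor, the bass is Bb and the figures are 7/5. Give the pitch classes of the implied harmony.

Bb, D, F, Ab

The written figures 7/5 are shorthand for 7/5/3: the 3 is implied.
A third above Bb in this key is D.
A fifth above Bb in this key is F.
A seventh above Bb in this key is Ab.
Together with the bass Bb, this spells Bb dominant seventh in root position.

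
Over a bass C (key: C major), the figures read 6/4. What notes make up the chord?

C, F, A

A fourth above C in this key is F.
A sixth above C in this key is A.
Together with the bass C, this spells F major in second inversion.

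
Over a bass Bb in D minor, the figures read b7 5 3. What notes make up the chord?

A third above Bb in this key is D.
A fifth above Bb in this key is F.
A seventh above Bb in this key is A, lowered to Ab by the flat.
Together with the bass Bb, this spells Bb dominant seventh in root position.

Bb, D, F, Ab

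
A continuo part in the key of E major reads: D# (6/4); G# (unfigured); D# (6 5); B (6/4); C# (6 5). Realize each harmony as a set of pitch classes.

D# (6/4): D#, G#, B.
G# (5/3): G#, B, D#.
D# (6/5/3): D#, F#, A, B.
B (6/4): B, E, G#.
C# (6/5/3): C#, E, G#, A.

D#, G#, B | G#, B, D# | D#, F#, A, B | B, E, G# | C#, E, G#, A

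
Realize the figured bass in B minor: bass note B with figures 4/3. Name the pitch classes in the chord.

B, D, E, G

The written figures 4/3 are shorthand for 6/4/3: the 6 is implied.
A third above B in this key is D.
A fourth above B in this key is E.
A sixth above B in this key is G.
Together with the bass B, this spells E minor seventh in second inversion.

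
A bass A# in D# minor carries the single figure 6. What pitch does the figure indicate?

F#

Counting 5 letter steps above A# lands on F; in D# minor, that letter is F#.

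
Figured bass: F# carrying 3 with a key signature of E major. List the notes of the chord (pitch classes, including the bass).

F#, A, C#

The written figures 3 are shorthand for 5/3: the 5 is implied.
A third above F# in this key is A.
A fifth above F# in this key is C#.
Together with the bass F#, this spells F# minor in root position.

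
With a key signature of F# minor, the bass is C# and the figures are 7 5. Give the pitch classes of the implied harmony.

The written figures 7 5 are shorthand for 7/5/3: the 3 is implied.
A third above C# in this key is E.
A fifth above C# in this key is G#.
A seventh above C# in this key is B.
Together with the bass C#, this spells C# minor seventh in root position.

C#, E, G#, B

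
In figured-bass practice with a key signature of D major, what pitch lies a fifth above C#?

G

Counting 4 letter steps above C# lands on G; in D major, that letter is G.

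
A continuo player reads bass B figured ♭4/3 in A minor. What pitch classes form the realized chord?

The written figures ♭4/3 are shorthand for 6/4/3: the 6 is implied.
A third above B in this key is D.
A fourth above B in this key is E, lowered to Eb by the flat.
A sixth above B in this key is G.
Together with the bass B, this spells Eb augmented major seventh in second inversion.

B, D, Eb, G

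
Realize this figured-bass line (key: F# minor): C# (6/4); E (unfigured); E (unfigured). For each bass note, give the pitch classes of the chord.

C#, F#, A | E, G#, B | E, G#, B

C# (6/4): C#, F#, A.
E (5/3): E, G#, B.
E (5/3): E, G#, B.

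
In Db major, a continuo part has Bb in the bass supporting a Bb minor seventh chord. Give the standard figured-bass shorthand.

7

Bb is the root of Bb minor seventh, so the chord is in root position.
A seventh chord in root position is figured 7/5/3, conventionally abbreviated 7.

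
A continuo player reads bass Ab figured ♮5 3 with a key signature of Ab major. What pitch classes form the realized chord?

Ab, C, E

A third above Ab in this key is C.
A fifth above Ab in this key is Eb, made natural (E) by the ♮ figure.
Together with the bass Ab, this spells Ab augmented in root position.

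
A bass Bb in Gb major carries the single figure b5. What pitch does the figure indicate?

Fb

Counting 4 letter steps above Bb lands on F; in Gb major, that letter is F.
The b5 figure lowers it a semitone, giving Fb.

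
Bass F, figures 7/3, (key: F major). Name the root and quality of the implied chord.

F major seventh

The figures 7/3 indicate a seventh chord in root position.
In root position the bass is the root, so the root is F.
The chord tones are F, A, C, E, giving F major seventh.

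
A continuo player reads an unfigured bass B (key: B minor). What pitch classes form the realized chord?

B, D, F#

An unfigured bass implies 5/3.
A third above B in this key is D.
A fifth above B in this key is F#.
Together with the bass B, this spells B minor in root position.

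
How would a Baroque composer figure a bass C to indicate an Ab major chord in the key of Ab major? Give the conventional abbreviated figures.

C is the third of Ab major, so the chord is in first inversion.
A triad in first inversion is figured 6/3, conventionally abbreviated 6.

6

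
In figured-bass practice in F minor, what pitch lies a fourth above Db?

Counting 3 letter steps above Db lands on G; in F minor, that letter is G.

G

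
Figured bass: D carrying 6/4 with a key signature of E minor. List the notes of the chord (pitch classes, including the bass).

A fourth above D in this key is G.
A sixth above D in this key is B.
Together with the bass D, this spells G major in second inversion.

D, G, B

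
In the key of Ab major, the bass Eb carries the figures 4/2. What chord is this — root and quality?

The figures 4/2 indicate a seventh chord in third inversion.
In third inversion the root lies a second above the bass: a second above Eb in Ab major is F.
The chord tones are Eb, F, Ab, C, giving F minor seventh.

F minor seventh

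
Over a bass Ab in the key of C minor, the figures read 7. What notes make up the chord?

The written figures 7 are shorthand for 7/5/3: the 5/3 are implied.
A third above Ab in this key is C.
A fifth above Ab in this key is Eb.
A seventh above Ab in this key is G.
Together with the bass Ab, this spells Ab major seventh in root position.

Ab, C, Eb, G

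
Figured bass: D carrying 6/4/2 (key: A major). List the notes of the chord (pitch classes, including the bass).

D, E, G#, B

A second above D in this key is E.
A fourth above D in this key is G#.
A sixth above D in this key is B.
Together with the bass D, this spells E dominant seventh in third inversion.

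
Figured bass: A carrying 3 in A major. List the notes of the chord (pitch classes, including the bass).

A, C#, E

The written figures 3 are shorthand for 5/3: the 5 is implied.
A third above A in this key is C#.
A fifth above A in this key is E.
Together with the bass A, this spells A major in root position.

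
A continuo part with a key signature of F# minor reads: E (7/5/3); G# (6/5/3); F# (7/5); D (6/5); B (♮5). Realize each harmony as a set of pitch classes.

E (7/5/3): E, G#, B, D.
G# (6/5/3): G#, B, D, E.
F# (7/5/3): F#, A, C#, E.
D (6/5/3): D, F#, A, B.
B (♮5/3): B, D, F.

E, G#, B, D | G#, B, D, E | F#, A, C#, E | D, F#, A, B | B, D, F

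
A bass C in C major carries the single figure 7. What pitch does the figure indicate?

B

Counting 6 letter steps above C lands on B; in C major, that letter is B.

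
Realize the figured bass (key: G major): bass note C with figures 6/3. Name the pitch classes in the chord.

C, E, A

A third above C in this key is E.
A sixth above C in this key is A.
Together with the bass C, this spells A minor in first inversion.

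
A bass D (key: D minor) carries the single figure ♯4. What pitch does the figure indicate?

Counting 3 letter steps above D lands on G; in D minor, that letter is G.
The #4 figure raises it a semitone, giving G#.

G#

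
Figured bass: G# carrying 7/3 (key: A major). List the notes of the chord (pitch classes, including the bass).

The written figures 7/3 are shorthand for 7/5/3: the 5 is implied.
A third above G# in this key is B.
A fifth above G# in this key is D.
A seventh above G# in this key is F#.
Together with the bass G#, this spells G# half-diminished seventh in root position.

G#, B, D, F#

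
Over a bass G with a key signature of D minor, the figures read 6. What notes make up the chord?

G, Bb, E

The written figures 6 are shorthand for 6/3: the 3 is implied.
A third above G in this key is Bb.
A sixth above G in this key is E.
Together with the bass G, this spells E diminished in first inversion.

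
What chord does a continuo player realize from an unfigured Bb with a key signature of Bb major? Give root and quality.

Bb major

An unfigured bass indicates a triad in root position.
In root position the bass is the root, so the root is Bb.
The chord tones are Bb, D, F, giving Bb major.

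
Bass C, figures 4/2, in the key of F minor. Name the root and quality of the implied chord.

The figures 4/2 indicate a seventh chord in third inversion.
In third inversion the root lies a second above the bass: a second above C in F minor is Db.
The chord tones are C, Db, F, Ab, giving Db major seventh.

Db major seventh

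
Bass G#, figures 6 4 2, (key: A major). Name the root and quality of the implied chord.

A major seventh

The figures 6 4 2 indicate a seventh chord in third inversion.
In third inversion the root lies a second above the bass: a second above G# in A major is A.
The chord tones are G#, A, C#, E, giving A major seventh.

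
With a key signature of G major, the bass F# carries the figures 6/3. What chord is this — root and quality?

The figures 6/3 indicate a triad in first inversion.
In first inversion the root lies a sixth above the bass: a sixth above F# in G major is D.
The chord tones are F#, A, D, giving D major.

D major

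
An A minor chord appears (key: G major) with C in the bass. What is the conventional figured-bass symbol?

6

C is the third of A minor, so the chord is in first inversion.
A triad in first inversion is figured 6/3, conventionally abbreviated 6.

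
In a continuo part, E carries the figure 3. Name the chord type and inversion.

3 is shorthand for 5/3.
Intervals of 5/3 above the bass form a triad; the bass is the root, so this is root position.

triad, root position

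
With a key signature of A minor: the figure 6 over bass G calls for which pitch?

E

Counting 5 letter steps above G lands on E; in A minor, that letter is E.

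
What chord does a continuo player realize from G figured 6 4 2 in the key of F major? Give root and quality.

A minor seventh

The figures 6 4 2 indicate a seventh chord in third inversion.
In third inversion the root lies a second above the bass: a second above G in F major is A.
The chord tones are G, A, C, E, giving A minor seventh.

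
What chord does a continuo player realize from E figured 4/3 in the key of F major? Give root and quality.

A minor seventh

The figures 4/3 indicate a seventh chord in second inversion.
In second inversion the root lies a fourth above the bass: a fourth above E in F major is A.
The chord tones are E, G, A, C, giving A minor seventh.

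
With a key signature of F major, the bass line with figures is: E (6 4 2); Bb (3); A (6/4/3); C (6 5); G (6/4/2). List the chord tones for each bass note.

E (6/4/2): E, F, A, C.
Bb (5/3): Bb, D, F.
A (6/4/3): A, C, D, F.
C (6/5/3): C, E, G, A.
G (6/4/2): G, A, C, E.

E, F, A, C | Bb, D, F | A, C, D, F | C, E, G, A | G, A, C, E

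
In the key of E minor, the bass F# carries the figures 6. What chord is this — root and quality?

D major

The figures 6 indicate a triad in first inversion.
In first inversion the root lies a sixth above the bass: a sixth above F# in E minor is D.
The chord tones are F#, A, D, giving D major.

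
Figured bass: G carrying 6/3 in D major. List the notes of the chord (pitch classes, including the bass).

G, B, E

A third above G in this key is B.
A sixth above G in this key is E.
Together with the bass G, this spells E minor in first inversion.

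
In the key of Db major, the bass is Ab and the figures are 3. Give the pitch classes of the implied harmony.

The written figures 3 are shorthand for 5/3: the 5 is implied.
A third above Ab in this key is C.
A fifth above Ab in this key is Eb.
Together with the bass Ab, this spells Ab major in root position.

Ab, C, Eb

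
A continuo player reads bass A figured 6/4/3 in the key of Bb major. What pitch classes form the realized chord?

A third above A in this key is C.
A fourth above A in this key is D.
A sixth above A in this key is F.
Together with the bass A, this spells D minor seventh in second inversion.

A, C, D, F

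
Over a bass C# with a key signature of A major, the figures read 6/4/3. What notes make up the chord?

A third above C# in this key is E.
A fourth above C# in this key is F#.
A sixth above C# in this key is A.
Together with the bass C#, this spells F# minor seventh in second inversion.

C#, E, F#, A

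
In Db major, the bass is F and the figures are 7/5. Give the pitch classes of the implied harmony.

The written figures 7/5 are shorthand for 7/5/3: the 3 is implied.
A third above F in this key is Ab.
A fifth above F in this key is C.
A seventh above F in this key is Eb.
Together with the bass F, this spells F minor seventh in root position.

F, Ab, C, Eb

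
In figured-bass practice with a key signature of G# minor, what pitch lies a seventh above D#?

C#

Counting 6 letter steps above D# lands on C; in G# minor, that letter is C#.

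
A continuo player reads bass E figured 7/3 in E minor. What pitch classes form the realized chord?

The written figures 7/3 are shorthand for 7/5/3: the 5 is implied.
A third above E in this key is G.
A fifth above E in this key is B.
A seventh above E in this key is D.
Together with the bass E, this spells E minor seventh in root position.

E, G, B, D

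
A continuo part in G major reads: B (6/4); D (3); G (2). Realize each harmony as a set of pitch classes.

B, E, G | D, F#, A | G, A, C, E

B (6/4): B, E, G.
D (5/3): D, F#, A.
G (6/4/2): G, A, C, E.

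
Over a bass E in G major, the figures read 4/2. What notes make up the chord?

E, F#, A, C

The written figures 4/2 are shorthand for 6/4/2: the 6 is implied.
A second above E in this key is F#.
A fourth above E in this key is A.
A sixth above E in this key is C.
Together with the bass E, this spells F# half-diminished seventh in third inversion.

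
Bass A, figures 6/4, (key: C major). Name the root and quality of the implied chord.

D minor

The figures 6/4 indicate a triad in second inversion.
In second inversion the root lies a fourth above the bass: a fourth above A in C major is D.
The chord tones are A, D, F, giving D minor.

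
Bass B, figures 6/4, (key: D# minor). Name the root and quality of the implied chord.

E# diminished

The figures 6/4 indicate a triad in second inversion.
In second inversion the root lies a fourth above the bass: a fourth above B in D# minor is E#.
The chord tones are B, E#, G#, giving E# diminished.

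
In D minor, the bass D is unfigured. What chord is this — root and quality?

An unfigured bass indicates a triad in root position.
In root position the bass is the root, so the root is D.
The chord tones are D, F, A, giving D minor.

D minor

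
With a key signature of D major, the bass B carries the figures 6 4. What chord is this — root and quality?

The figures 6 4 indicate a triad in second inversion.
In second inversion the root lies a fourth above the bass: a fourth above B in D major is E.
The chord tones are B, E, G, giving E minor.

E minor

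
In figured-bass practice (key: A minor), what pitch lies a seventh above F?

E

Counting 6 letter steps above F lands on E; in A minor, that letter is E.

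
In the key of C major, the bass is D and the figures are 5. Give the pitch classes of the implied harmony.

The written figures 5 are shorthand for 5/3: the 3 is implied.
A third above D in this key is F.
A fifth above D in this key is A.
Together with the bass D, this spells D minor in root position.

D, F, A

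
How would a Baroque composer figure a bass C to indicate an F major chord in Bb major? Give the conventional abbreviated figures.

6/4

C is the fifth of F major, so the chord is in second inversion.
A triad in second inversion is figured 6/4, conventionally abbreviated 6/4.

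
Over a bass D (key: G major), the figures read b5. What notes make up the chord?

D, F#, Ab

The written figures b5 are shorthand for 5/3: the 3 is implied.
A third above D in this key is F#.
A fifth above D in this key is A, lowered to Ab by the flat.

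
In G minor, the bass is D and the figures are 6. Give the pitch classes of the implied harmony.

The written figures 6 are shorthand for 6/3: the 3 is implied.
A third above D in this key is F.
A sixth above D in this key is Bb.
Together with the bass D, this spells Bb major in first inversion.

D, F, Bb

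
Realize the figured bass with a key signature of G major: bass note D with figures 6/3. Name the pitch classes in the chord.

A third above D in this key is F#.
A sixth above D in this key is B.
Together with the bass D, this spells B minor in first inversion.

D, F#, B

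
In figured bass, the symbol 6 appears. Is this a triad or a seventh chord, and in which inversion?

triad, first inversion

6 is shorthand for 6/3.
Intervals of 6/3 above the bass form a triad; the bass is the third, so this is first inversion.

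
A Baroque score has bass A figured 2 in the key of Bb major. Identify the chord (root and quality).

Bb major seventh

The figures 2 indicate a seventh chord in third inversion.
In third inversion the root lies a second above the bass: a second above A in Bb major is Bb.
The chord tones are A, Bb, D, F, giving Bb major seventh.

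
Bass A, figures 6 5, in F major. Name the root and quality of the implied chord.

The figures 6 5 indicate a seventh chord in first inversion.
In first inversion the root lies a sixth above the bass: a sixth above A in F major is F.
The chord tones are A, C, E, F, giving F major seventh.

F major seventh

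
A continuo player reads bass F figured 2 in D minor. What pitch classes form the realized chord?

F, G, Bb, D

The written figures 2 are shorthand for 6/4/2: the 6/4 are implied.
A second above F in this key is G.
A fourth above F in this key is Bb.
A sixth above F in this key is D.
Together with the bass F, this spells G minor seventh in third inversion.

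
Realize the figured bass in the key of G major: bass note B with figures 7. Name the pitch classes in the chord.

The written figures 7 are shorthand for 7/5/3: the 5/3 are implied.
A third above B in this key is D.
A fifth above B in this key is F#.
A seventh above B in this key is A.
Together with the bass B, this spells B minor seventh in root position.

B, D, F#, A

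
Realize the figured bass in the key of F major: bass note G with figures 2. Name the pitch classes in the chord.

G, A, C, E

The written figures 2 are shorthand for 6/4/2: the 6/4 are implied.
A second above G in this key is A.
A fourth above G in this key is C.
A sixth above G in this key is E.
Together with the bass G, this spells A minor seventh in third inversion.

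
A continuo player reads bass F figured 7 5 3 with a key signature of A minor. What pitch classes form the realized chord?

F, A, C, E

A third above F in this key is A.
A fifth above F in this key is C.
A seventh above F in this key is E.
Together with the bass F, this spells F major seventh in root position.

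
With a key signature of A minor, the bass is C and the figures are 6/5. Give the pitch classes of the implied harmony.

The written figures 6/5 are shorthand for 6/5/3: the 3 is implied.
A third above C in this key is E.
A fifth above C in this key is G.
A sixth above C in this key is A.
Together with the bass C, this spells A minor seventh in first inversion.

C, E, G, A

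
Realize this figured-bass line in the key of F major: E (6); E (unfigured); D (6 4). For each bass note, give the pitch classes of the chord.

E (6/3): E, G, C.
E (5/3): E, G, Bb.
D (6/4): D, G, Bb.

E, G, C | E, G, Bb | D, G, Bb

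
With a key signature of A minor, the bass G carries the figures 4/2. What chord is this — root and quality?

A minor seventh

The figures 4/2 indicate a seventh chord in third inversion.
In third inversion the root lies a second above the bass: a second above G in A minor is A.
The chord tones are G, A, C, E, giving A minor seventh.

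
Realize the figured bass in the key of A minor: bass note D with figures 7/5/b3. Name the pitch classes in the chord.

A third above D in this key is F, lowered to Fb by the flat.
A fifth above D in this key is A.
A seventh above D in this key is C.

D, Fb, A, C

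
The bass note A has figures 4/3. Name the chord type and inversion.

seventh chord, second inversion

4/3 is shorthand for 6/4/3.
Intervals of 6/4/3 above the bass form a seventh chord; the bass is the fifth, so this is second inversion.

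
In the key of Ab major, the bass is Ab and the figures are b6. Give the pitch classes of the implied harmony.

Ab, C, Fb

The written figures b6 are shorthand for 6/3: the 3 is implied.
A third above Ab in this key is C.
A sixth above Ab in this key is F, lowered to Fb by the flat.
Together with the bass Ab, this spells Fb augmented in first inversion.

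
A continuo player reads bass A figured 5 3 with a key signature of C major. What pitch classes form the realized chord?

A third above A in this key is C.
A fifth above A in this key is E.
Together with the bass A, this spells A minor in root position.

A, C, E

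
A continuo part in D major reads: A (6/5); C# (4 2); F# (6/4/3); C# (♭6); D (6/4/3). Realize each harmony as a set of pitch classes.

A (6/5/3): A, C#, E, F#.
C# (6/4/2): C#, D, F#, A.
F# (6/4/3): F#, A, B, D.
C# (b6/3): C#, E, Ab.
D (6/4/3): D, F#, G, B.

A, C#, E, F# | C#, D, F#, A | F#, A, B, D | C#, E, Ab | D, F#, G, B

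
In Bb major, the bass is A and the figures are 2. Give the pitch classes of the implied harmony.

A, Bb, D, F

The written figures 2 are shorthand for 6/4/2: the 6/4 are implied.
A second above A in this key is Bb.
A fourth above A in this key is D.
A sixth above A in this key is F.
Together with the bass A, this spells Bb major seventh in third inversion.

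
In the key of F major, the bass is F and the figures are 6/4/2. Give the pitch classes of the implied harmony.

A second above F in this key is G.
A fourth above F in this key is Bb.
A sixth above F in this key is D.
Together with the bass F, this spells G minor seventh in third inversion.

F, G, Bb, D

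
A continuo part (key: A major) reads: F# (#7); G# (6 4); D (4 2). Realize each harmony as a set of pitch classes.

F# (#7/5/3): F#, A, C#, E#.
G# (6/4): G#, C#, E.
D (6/4/2): D, E, G#, B.

F#, A, C#, E# | G#, C#, E | D, E, G#, B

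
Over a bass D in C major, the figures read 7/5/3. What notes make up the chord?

D, F, A, C

A third above D in this key is F.
A fifth above D in this key is A.
A seventh above D in this key is C.
Together with the bass D, this spells D minor seventh in root position.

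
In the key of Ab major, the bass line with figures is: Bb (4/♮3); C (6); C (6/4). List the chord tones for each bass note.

Bb (6/4/♮3): Bb, D, Eb, G.
C (6/3): C, Eb, Ab.
C (6/4): C, F, Ab.

Bb, D, Eb, G | C, Eb, Ab | C, F, Ab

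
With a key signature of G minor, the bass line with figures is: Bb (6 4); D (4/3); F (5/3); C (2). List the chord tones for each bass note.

Bb, Eb, G | D, F, G, Bb | F, A, C | C, D, F, A

Bb (6/4): Bb, Eb, G.
D (6/4/3): D, F, G, Bb.
F (5/3): F, A, C.
C (6/4/2): C, D, F, A.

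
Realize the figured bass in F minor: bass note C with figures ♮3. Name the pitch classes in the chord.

The written figures ♮3 are shorthand for 5/3: the 5 is implied.
A third above C in this key is Eb, made natural (E) by the ♮ figure.
A fifth above C in this key is G.
Together with the bass C, this spells C major in root position.

C, E, G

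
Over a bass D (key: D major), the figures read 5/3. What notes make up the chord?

D, F#, A

A third above D in this key is F#.
A fifth above D in this key is A.
Together with the bass D, this spells D major in root position.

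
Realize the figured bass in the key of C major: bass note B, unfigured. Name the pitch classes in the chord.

An unfigured bass implies 5/3.
A third above B in this key is D.
A fifth above B in this key is F.
Together with the bass B, this spells B diminished in root position.

B, D, F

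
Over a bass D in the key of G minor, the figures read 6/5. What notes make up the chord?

The written figures 6/5 are shorthand for 6/5/3: the 3 is implied.
A third above D in this key is F.
A fifth above D in this key is A.
A sixth above D in this key is Bb.
Together with the bass D, this spells Bb major seventh in first inversion.

D, F, A, Bb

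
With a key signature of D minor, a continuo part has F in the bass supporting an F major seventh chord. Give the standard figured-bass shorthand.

7

F is the root of F major seventh, so the chord is in root position.
A seventh chord in root position is figured 7/5/3, conventionally abbreviated 7.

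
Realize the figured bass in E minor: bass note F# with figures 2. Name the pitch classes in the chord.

F#, G, B, D

The written figures 2 are shorthand for 6/4/2: the 6/4 are implied.
A second above F# in this key is G.
A fourth above F# in this key is B.
A sixth above F# in this key is D.
Together with the bass F#, this spells G major seventh in third inversion.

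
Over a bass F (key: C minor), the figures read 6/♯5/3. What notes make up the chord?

F, Ab, C#, D

A third above F in this key is Ab.
A fifth above F in this key is C, raised to C# by the sharp.
A sixth above F in this key is D.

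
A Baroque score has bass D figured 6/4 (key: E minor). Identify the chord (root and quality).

The figures 6/4 indicate a triad in second inversion.
In second inversion the root lies a fourth above the bass: a fourth above D in E minor is G.
The chord tones are D, G, B, giving G major.

G major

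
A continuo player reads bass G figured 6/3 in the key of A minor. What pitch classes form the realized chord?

G, B, E

A third above G in this key is B.
A sixth above G in this key is E.
Together with the bass G, this spells E minor in first inversion.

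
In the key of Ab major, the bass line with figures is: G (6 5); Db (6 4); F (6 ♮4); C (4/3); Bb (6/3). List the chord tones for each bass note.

G, Bb, Db, Eb | Db, G, Bb | F, B, Db | C, Eb, F, Ab | Bb, Db, G

G (6/5/3): G, Bb, Db, Eb.
Db (6/4): Db, G, Bb.
F (6/♮4): F, B, Db.
C (6/4/3): C, Eb, F, Ab.
Bb (6/3): Bb, Db, G.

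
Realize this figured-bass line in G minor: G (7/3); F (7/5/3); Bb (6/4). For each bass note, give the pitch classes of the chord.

G (7/5/3): G, Bb, D, F.
F (7/5/3): F, A, C, Eb.
Bb (6/4): Bb, Eb, G.

G, Bb, D, F | F, A, C, Eb | Bb, Eb, G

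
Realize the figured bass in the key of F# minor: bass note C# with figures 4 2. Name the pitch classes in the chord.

C#, D, F#, A

The written figures 4 2 are shorthand for 6/4/2: the 6 is implied.
A second above C# in this key is D.
A fourth above C# in this key is F#.
A sixth above C# in this key is A.
Together with the bass C#, this spells D major seventh in third inversion.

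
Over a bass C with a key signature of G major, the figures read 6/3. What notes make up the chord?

C, E, A

A third above C in this key is E.
A sixth above C in this key is A.
Together with the bass C, this spells A minor in first inversion.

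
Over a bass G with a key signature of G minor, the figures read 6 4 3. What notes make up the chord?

A third above G in this key is Bb.
A fourth above G in this key is C.
A sixth above G in this key is Eb.
Together with the bass G, this spells C minor seventh in second inversion.

G, Bb, C, Eb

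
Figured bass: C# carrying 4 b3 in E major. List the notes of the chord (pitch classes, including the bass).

C#, Eb, F#, A

The written figures 4 b3 are shorthand for 6/4/3: the 6 is implied.
A third above C# in this key is E, lowered to Eb by the flat.
A fourth above C# in this key is F#.
A sixth above C# in this key is A.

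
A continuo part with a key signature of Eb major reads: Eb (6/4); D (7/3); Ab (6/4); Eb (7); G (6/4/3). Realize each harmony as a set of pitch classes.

Eb, Ab, C | D, F, Ab, C | Ab, D, F | Eb, G, Bb, D | G, Bb, C, Eb

Eb (6/4): Eb, Ab, C.
D (7/5/3): D, F, Ab, C.
Ab (6/4): Ab, D, F.
Eb (7/5/3): Eb, G, Bb, D.
G (6/4/3): G, Bb, C, Eb.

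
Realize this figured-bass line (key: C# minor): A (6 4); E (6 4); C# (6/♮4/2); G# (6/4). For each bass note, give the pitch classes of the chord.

A, D#, F# | E, A, C# | C#, D#, F, A | G#, C#, E

A (6/4): A, D#, F#.
E (6/4): E, A, C#.
C# (6/♮4/2): C#, D#, F, A.
G# (6/4): G#, C#, E.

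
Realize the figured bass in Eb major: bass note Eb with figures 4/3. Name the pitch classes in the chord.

The written figures 4/3 are shorthand for 6/4/3: the 6 is implied.
A third above Eb in this key is G.
A fourth above Eb in this key is Ab.
A sixth above Eb in this key is C.
Together with the bass Eb, this spells Ab major seventh in second inversion.

Eb, G, Ab, C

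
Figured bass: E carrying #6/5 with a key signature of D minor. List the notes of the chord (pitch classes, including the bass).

The written figures #6/5 are shorthand for 6/5/3: the 3 is implied.
A third above E in this key is G.
A fifth above E in this key is Bb.
A sixth above E in this key is C, raised to C# by the sharp.
Together with the bass E, this spells C# diminished seventh in first inversion.

E, G, Bb, C#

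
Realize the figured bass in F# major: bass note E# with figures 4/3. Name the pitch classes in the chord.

E#, G#, A#, C#

The written figures 4/3 are shorthand for 6/4/3: the 6 is implied.
A third above E# in this key is G#.
A fourth above E# in this key is A#.
A sixth above E# in this key is C#.
Together with the bass E#, this spells A# minor seventh in second inversion.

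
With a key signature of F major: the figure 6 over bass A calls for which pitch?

F

Counting 5 letter steps above A lands on F; in F major, that letter is F.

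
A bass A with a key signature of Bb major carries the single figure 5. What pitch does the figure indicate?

Eb

Counting 4 letter steps above A lands on E; in Bb major, that letter is Eb.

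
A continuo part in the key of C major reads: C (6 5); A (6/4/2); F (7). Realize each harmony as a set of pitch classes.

C (6/5/3): C, E, G, A.
A (6/4/2): A, B, D, F.
F (7/5/3): F, A, C, E.

C, E, G, A | A, B, D, F | F, A, C, E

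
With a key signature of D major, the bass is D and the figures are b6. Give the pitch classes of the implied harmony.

D, F#, Bb

The written figures b6 are shorthand for 6/3: the 3 is implied.
A third above D in this key is F#.
A sixth above D in this key is B, lowered to Bb by the flat.
Together with the bass D, this spells Bb augmented in first inversion.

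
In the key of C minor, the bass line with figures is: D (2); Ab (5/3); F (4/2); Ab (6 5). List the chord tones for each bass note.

D, Eb, G, Bb | Ab, C, Eb | F, G, Bb, D | Ab, C, Eb, F

D (6/4/2): D, Eb, G, Bb.
Ab (5/3): Ab, C, Eb.
F (6/4/2): F, G, Bb, D.
Ab (6/5/3): Ab, C, Eb, F.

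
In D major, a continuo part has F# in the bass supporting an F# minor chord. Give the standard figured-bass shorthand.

no figures

F# is the root of F# minor, so the chord is in root position.
A triad in root position is figured 5/3, conventionally abbreviated (no figures — root-position triad).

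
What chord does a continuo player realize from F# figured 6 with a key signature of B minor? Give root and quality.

The figures 6 indicate a triad in first inversion.
In first inversion the root lies a sixth above the bass: a sixth above F# in B minor is D.
The chord tones are F#, A, D, giving D major.

D major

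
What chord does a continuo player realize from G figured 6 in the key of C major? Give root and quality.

The figures 6 indicate a triad in first inversion.
In first inversion the root lies a sixth above the bass: a sixth above G in C major is E.
The chord tones are G, B, E, giving E minor.

E minor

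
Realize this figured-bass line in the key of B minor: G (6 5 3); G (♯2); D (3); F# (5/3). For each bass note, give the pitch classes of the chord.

G, B, D, E | G, A#, C#, E | D, F#, A | F#, A, C#

G (6/5/3): G, B, D, E.
G (6/4/#2): G, A#, C#, E.
D (5/3): D, F#, A.
F# (5/3): F#, A, C#.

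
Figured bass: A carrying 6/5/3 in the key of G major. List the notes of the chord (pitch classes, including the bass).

A third above A in this key is C.
A fifth above A in this key is E.
A sixth above A in this key is F#.
Together with the bass A, this spells F# half-diminished seventh in first inversion.

A, C, E, F#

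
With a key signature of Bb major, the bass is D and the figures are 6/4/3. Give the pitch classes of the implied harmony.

D, F, G, Bb

A third above D in this key is F.
A fourth above D in this key is G.
A sixth above D in this key is Bb.
Together with the bass D, this spells G minor seventh in second inversion.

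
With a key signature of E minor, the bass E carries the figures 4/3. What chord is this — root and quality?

The figures 4/3 indicate a seventh chord in second inversion.
In second inversion the root lies a fourth above the bass: a fourth above E in E minor is A.
The chord tones are E, G, A, C, giving A minor seventh.

A minor seventh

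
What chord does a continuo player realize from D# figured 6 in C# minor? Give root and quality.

The figures 6 indicate a triad in first inversion.
In first inversion the root lies a sixth above the bass: a sixth above D# in C# minor is B.
The chord tones are D#, F#, B, giving B major.

B major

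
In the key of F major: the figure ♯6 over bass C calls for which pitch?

A#

Counting 5 letter steps above C lands on A; in F major, that letter is A.
The #6 figure raises it a semitone, giving A#.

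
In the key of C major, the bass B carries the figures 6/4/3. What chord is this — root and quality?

E minor seventh

The figures 6/4/3 indicate a seventh chord in second inversion.
In second inversion the root lies a fourth above the bass: a fourth above B in C major is E.
The chord tones are B, D, E, G, giving E minor seventh.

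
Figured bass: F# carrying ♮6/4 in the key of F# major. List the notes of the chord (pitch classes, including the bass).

F#, B, D

A fourth above F# in this key is B.
A sixth above F# in this key is D#, made natural (D) by the ♮ figure.
Together with the bass F#, this spells B minor in second inversion.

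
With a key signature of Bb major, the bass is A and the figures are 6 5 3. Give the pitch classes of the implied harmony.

A third above A in this key is C.
A fifth above A in this key is Eb.
A sixth above A in this key is F.
Together with the bass A, this spells F dominant seventh in first inversion.

A, C, Eb, F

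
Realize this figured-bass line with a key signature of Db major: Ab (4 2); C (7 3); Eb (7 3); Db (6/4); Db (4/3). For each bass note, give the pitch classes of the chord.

Ab (6/4/2): Ab, Bb, Db, F.
C (7/5/3): C, Eb, Gb, Bb.
Eb (7/5/3): Eb, Gb, Bb, Db.
Db (6/4): Db, Gb, Bb.
Db (6/4/3): Db, F, Gb, Bb.

Ab, Bb, Db, F | C, Eb, Gb, Bb | Eb, Gb, Bb, Db | Db, Gb, Bb | Db, F, Gb, Bb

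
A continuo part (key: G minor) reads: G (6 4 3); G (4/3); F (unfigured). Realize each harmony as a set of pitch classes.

G, Bb, C, Eb | G, Bb, C, Eb | F, A, C

G (6/4/3): G, Bb, C, Eb.
G (6/4/3): G, Bb, C, Eb.
F (5/3): F, A, C.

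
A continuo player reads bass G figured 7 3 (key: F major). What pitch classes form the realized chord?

The written figures 7 3 are shorthand for 7/5/3: the 5 is implied.
A third above G in this key is Bb.
A fifth above G in this key is D.
A seventh above G in this key is F.
Together with the bass G, this spells G minor seventh in root position.

G, Bb, D, F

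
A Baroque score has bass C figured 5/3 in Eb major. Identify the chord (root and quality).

C minor

The figures 5/3 indicate a triad in root position.
In root position the bass is the root, so the root is C.
The chord tones are C, Eb, G, giving C minor.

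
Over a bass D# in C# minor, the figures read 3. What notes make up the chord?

D#, F#, A

The written figures 3 are shorthand for 5/3: the 5 is implied.
A third above D# in this key is F#.
A fifth above D# in this key is A.
Together with the bass D#, this spells D# diminished in root position.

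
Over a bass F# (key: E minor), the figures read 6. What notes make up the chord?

The written figures 6 are shorthand for 6/3: the 3 is implied.
A third above F# in this key is A.
A sixth above F# in this key is D.
Together with the bass F#, this spells D major in first inversion.

F#, A, D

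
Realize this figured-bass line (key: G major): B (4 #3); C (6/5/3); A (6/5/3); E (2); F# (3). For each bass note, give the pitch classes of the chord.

B, D#, E, G | C, E, G, A | A, C, E, F# | E, F#, A, C | F#, A, C

B (6/4/#3): B, D#, E, G.
C (6/5/3): C, E, G, A.
A (6/5/3): A, C, E, F#.
E (6/4/2): E, F#, A, C.
F# (5/3): F#, A, C.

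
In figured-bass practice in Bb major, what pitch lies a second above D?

Counting 1 letter step above D lands on E; in Bb major, that letter is Eb.

Eb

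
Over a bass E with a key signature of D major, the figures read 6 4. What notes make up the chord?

E, A, C#

A fourth above E in this key is A.
A sixth above E in this key is C#.
Together with the bass E, this spells A major in second inversion.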